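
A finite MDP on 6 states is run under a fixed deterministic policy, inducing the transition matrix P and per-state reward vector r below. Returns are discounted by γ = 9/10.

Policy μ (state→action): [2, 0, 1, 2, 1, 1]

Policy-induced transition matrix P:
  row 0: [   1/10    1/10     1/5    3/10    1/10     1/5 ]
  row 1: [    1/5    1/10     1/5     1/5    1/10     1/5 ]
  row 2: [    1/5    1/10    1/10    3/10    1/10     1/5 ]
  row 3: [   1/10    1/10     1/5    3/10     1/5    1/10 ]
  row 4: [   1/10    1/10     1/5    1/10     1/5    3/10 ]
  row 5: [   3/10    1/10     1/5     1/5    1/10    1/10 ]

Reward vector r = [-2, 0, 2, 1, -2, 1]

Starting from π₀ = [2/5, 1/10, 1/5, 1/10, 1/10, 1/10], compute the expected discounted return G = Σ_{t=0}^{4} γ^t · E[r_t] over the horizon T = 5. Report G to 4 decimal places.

t=0: π = [0.4000, 0.1000, 0.2000, 0.1000, 0.1000, 0.1000], E[r] = -0.4000, γ^t·E[r] = -0.400000, running G = -0.400000
t=1: π = [0.1500, 0.1000, 0.1800, 0.2600, 0.1200, 0.1900], E[r] = 0.2700, γ^t·E[r] = 0.243000, running G = -0.157000
t=2: π = [0.1660, 0.1000, 0.1820, 0.2470, 0.1380, 0.1670], E[r] = 0.1700, γ^t·E[r] = 0.137700, running G = -0.019300
t=3: π = [0.1616, 0.1000, 0.1818, 0.2457, 0.1385, 0.1724], E[r] = 0.1815, γ^t·E[r] = 0.132314, running G = 0.113014
t=4: π = [0.1627, 0.1000, 0.1818, 0.2451, 0.1384, 0.1720], E[r] = 0.1786, γ^t·E[r] = 0.117166, running G = 0.230180

G = 0.2302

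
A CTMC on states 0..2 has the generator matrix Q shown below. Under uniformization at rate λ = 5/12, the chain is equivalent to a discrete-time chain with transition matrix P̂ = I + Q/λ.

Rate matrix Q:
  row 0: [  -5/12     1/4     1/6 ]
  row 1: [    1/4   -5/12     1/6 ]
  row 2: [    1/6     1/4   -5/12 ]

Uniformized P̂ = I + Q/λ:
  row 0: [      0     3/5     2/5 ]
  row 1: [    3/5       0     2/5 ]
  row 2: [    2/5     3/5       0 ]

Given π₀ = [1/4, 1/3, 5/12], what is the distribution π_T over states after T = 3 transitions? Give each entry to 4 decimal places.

t=0: π = [0.2500, 0.3333, 0.4167]
t=1: π = [0.3667, 0.4000, 0.2333]
t=2: π = [0.3333, 0.3600, 0.3067]
t=3: π = [0.3387, 0.3840, 0.2773]

π = [0.3387, 0.3840, 0.2773]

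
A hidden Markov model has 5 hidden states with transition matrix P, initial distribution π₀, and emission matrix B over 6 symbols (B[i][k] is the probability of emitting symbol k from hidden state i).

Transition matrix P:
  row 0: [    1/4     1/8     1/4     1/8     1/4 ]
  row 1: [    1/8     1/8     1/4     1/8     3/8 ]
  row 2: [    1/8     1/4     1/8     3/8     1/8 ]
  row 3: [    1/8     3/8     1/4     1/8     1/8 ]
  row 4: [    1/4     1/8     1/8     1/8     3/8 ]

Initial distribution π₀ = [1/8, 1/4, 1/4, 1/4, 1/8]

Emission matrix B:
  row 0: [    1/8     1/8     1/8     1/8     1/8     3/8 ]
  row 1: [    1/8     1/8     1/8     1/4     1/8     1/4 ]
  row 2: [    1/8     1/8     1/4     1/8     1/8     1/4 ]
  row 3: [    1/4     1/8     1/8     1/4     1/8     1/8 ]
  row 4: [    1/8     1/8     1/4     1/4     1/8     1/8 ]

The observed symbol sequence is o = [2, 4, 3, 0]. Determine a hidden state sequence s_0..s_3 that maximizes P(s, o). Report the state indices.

path = [2, 3, 1, 4]

t=0: δ = [1.562e-02, 3.125e-02, 6.250e-02, 3.125e-02, 3.125e-02]  (obs o_0=2)
t=1: δ = [9.766e-04, 1.953e-03, 9.766e-04, 2.930e-03, 1.465e-03]  ψ = [2, 2, 1, 2, 1]  (obs o_1=4)
t=2: δ = [4.578e-05, 2.747e-04, 9.155e-05, 9.155e-05, 1.831e-04]  ψ = [3, 3, 3, 2, 1]  (obs o_2=3)
t=3: δ = [5.722e-06, 4.292e-06, 8.583e-06, 8.583e-06, 1.287e-05]  ψ = [4, 1, 1, 1, 1]  (obs o_3=0)
backtrack: best end state = 4; path = [2, 3, 1, 4]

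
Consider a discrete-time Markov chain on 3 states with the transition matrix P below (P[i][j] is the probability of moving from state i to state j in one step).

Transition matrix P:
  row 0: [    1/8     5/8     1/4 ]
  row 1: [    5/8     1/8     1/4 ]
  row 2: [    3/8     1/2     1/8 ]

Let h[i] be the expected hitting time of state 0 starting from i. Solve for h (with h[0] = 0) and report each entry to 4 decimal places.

h = [0.0000, 1.7561, 2.1463]

First-step conditioning: h[0] = 0; for i ≠ 0, h[i] = 1 + Σ_k P[i][k]·h[k].
  h[1] = 1 + 1/8·h[1] + 1/4·h[2]
  h[2] = 1 + 1/2·h[1] + 1/8·h[2]
Solving the 2×2 linear system over states ≠ 0 gives exactly h = [0, 72/41, 88/41] (h[0] = 0 is the target).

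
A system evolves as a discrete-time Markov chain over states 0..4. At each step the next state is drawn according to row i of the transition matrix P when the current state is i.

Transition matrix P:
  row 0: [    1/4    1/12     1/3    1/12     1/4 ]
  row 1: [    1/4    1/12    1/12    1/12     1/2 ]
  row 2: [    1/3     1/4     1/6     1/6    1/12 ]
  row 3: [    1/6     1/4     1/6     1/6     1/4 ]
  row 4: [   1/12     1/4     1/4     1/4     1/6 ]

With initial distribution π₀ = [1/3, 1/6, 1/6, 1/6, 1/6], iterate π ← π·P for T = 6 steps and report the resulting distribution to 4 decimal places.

t=0: π = [0.3333, 0.1667, 0.1667, 0.1667, 0.1667]
t=1: π = [0.2222, 0.1667, 0.2222, 0.1389, 0.2500]
t=2: π = [0.2153, 0.1852, 0.2106, 0.1551, 0.2338]
t=3: π = [0.2157, 0.1833, 0.2066, 0.1528, 0.2417]
t=4: π = [0.2142, 0.1835, 0.2075, 0.1536, 0.2412]
t=5: π = [0.2143, 0.1837, 0.2072, 0.1536, 0.2412]
t=6: π = [0.2143, 0.1837, 0.2072, 0.1536, 0.2413]

π = [0.2143, 0.1837, 0.2072, 0.1536, 0.2413]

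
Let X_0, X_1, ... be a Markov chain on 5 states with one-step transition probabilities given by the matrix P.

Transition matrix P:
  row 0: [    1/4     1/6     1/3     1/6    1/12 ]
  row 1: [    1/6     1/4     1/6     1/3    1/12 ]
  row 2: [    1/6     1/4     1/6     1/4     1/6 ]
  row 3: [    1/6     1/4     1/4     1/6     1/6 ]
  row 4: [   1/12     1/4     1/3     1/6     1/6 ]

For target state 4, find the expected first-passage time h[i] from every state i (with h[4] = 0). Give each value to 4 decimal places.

h = [8.2105, 8.2105, 7.5789, 7.5789, 0.0000]

First-step conditioning: h[4] = 0; for i ≠ 4, h[i] = 1 + Σ_k P[i][k]·h[k].
  h[0] = 1 + 1/4·h[0] + 1/6·h[1] + 1/3·h[2] + 1/6·h[3]
  h[1] = 1 + 1/6·h[0] + 1/4·h[1] + 1/6·h[2] + 1/3·h[3]
  h[2] = 1 + 1/6·h[0] + 1/4·h[1] + 1/6·h[2] + 1/4·h[3]
  h[3] = 1 + 1/6·h[0] + 1/4·h[1] + 1/4·h[2] + 1/6·h[3]
Solving the 4×4 linear system over states ≠ 4 gives exactly h = [156/19, 156/19, 144/19, 144/19, 0] (h[4] = 0 is the target).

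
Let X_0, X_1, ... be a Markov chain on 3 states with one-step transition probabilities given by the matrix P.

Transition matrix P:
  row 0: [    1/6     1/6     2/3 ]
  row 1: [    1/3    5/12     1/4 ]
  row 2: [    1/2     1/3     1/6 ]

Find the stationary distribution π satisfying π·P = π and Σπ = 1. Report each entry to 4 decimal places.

π = [0.3372, 0.3023, 0.3605]

Balance equations π_j = Σ_i π_i·P[i][j]:
  π_0 = 1/6·π_0 + 1/3·π_1 + 1/2·π_2
  π_1 = 1/6·π_0 + 5/12·π_1 + 1/3·π_2
  normalize: π_0 + π_1 + π_2 = 1
Solving the linear system gives exactly π = [29/86, 13/43, 31/86].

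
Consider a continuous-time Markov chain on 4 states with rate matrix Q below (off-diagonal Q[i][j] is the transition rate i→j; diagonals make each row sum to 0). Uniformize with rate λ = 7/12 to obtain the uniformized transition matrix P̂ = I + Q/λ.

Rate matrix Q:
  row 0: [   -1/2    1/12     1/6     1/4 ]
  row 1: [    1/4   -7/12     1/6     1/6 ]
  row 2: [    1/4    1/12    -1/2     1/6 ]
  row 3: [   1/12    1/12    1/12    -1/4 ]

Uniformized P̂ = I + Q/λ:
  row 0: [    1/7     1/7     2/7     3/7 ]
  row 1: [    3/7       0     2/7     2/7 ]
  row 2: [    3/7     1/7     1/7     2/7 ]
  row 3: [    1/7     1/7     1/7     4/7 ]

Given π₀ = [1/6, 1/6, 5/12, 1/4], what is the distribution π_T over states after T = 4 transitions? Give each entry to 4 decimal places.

t=0: π = [0.1667, 0.1667, 0.4167, 0.2500]
t=1: π = [0.3095, 0.1190, 0.1905, 0.3810]
t=2: π = [0.2313, 0.1259, 0.2041, 0.4388]
t=3: π = [0.2371, 0.1249, 0.1939, 0.4441]
t=4: π = [0.2339, 0.1250, 0.1946, 0.4465]

π = [0.2339, 0.1250, 0.1946, 0.4465]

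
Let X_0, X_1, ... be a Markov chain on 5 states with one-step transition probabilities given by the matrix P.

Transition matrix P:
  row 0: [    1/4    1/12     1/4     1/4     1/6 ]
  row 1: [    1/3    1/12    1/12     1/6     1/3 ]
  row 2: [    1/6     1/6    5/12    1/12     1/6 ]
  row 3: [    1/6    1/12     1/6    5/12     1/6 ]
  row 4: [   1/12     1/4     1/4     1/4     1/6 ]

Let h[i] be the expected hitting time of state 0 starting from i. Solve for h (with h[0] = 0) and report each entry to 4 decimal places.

First-step conditioning: h[0] = 0; for i ≠ 0, h[i] = 1 + Σ_k P[i][k]·h[k].
  h[1] = 1 + 1/12·h[1] + 1/12·h[2] + 1/6·h[3] + 1/3·h[4]
  h[2] = 1 + 1/6·h[1] + 5/12·h[2] + 1/12·h[3] + 1/6·h[4]
  h[3] = 1 + 1/12·h[1] + 1/6·h[2] + 5/12·h[3] + 1/6·h[4]
  h[4] = 1 + 1/4·h[1] + 1/4·h[2] + 1/4·h[3] + 1/6·h[4]
Solving the 4×4 linear system over states ≠ 0 gives exactly h = [0, 268/55, 312/55, 127/22, 1341/220] (h[0] = 0 is the target).

h = [0.0000, 4.8727, 5.6727, 5.7727, 6.0955]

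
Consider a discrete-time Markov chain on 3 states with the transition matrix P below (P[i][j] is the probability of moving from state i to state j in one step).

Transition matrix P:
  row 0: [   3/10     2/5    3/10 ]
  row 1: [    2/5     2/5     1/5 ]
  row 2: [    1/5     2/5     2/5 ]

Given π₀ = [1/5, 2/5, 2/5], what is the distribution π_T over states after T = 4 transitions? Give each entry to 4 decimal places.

π = [0.3111, 0.4000, 0.2889]

t=0: π = [0.2000, 0.4000, 0.4000]
t=1: π = [0.3000, 0.4000, 0.3000]
t=2: π = [0.3100, 0.4000, 0.2900]
t=3: π = [0.3110, 0.4000, 0.2890]
t=4: π = [0.3111, 0.4000, 0.2889]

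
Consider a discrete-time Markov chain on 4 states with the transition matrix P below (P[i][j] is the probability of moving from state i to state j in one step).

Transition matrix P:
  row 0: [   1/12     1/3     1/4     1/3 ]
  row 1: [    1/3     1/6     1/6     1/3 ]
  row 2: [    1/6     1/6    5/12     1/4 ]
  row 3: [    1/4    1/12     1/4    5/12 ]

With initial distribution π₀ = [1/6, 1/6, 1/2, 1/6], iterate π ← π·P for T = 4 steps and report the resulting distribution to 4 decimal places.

π = [0.2065, 0.1729, 0.2828, 0.3378]

t=0: π = [0.1667, 0.1667, 0.5000, 0.1667]
t=1: π = [0.1944, 0.1806, 0.3194, 0.3056]
t=2: π = [0.2060, 0.1736, 0.2882, 0.3322]
t=3: π = [0.2061, 0.1733, 0.2836, 0.3370]
t=4: π = [0.2065, 0.1729, 0.2828, 0.3378]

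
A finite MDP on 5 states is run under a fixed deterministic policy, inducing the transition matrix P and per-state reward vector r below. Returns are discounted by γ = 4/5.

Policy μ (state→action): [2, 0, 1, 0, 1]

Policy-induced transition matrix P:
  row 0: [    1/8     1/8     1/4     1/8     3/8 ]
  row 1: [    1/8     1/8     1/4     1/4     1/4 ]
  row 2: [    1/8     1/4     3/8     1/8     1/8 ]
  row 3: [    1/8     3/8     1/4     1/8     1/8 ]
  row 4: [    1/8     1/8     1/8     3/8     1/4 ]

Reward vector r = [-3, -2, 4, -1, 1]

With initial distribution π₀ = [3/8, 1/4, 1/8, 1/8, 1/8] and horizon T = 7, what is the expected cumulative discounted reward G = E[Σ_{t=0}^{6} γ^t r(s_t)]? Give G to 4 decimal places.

t=0: π = [0.3750, 0.2500, 0.1250, 0.1250, 0.1250], E[r] = -1.1250, γ^t·E[r] = -1.125000, running G = -1.125000
t=1: π = [0.1250, 0.1719, 0.2500, 0.1875, 0.2656], E[r] = 0.3594, γ^t·E[r] = 0.287500, running G = -0.837500
t=2: π = [0.1250, 0.2031, 0.2480, 0.2129, 0.2109], E[r] = 0.2090, γ^t·E[r] = 0.133750, running G = -0.703750
t=3: π = [0.1250, 0.2092, 0.2546, 0.2031, 0.2080], E[r] = 0.2300, γ^t·E[r] = 0.117750, running G = -0.586000
t=4: π = [0.1250, 0.2076, 0.2558, 0.2032, 0.2084], E[r] = 0.2383, γ^t·E[r] = 0.097625, running G = -0.488375
t=5: π = [0.1250, 0.2078, 0.2559, 0.2031, 0.2083], E[r] = 0.2384, γ^t·E[r] = 0.078111, running G = -0.410264
t=6: π = [0.1250, 0.2078, 0.2560, 0.2030, 0.2083], E[r] = 0.2385, γ^t·E[r] = 0.062534, running G = -0.347730

G = -0.3477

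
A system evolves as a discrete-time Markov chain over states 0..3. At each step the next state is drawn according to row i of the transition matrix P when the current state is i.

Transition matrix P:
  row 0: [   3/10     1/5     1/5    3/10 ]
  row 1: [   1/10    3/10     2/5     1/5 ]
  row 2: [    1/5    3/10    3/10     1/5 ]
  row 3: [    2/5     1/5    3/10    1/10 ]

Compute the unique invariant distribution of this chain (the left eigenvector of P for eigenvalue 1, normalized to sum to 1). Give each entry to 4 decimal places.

π = [0.2390, 0.2557, 0.3017, 0.2035]

Balance equations π_j = Σ_i π_i·P[i][j]:
  π_0 = 3/10·π_0 + 1/10·π_1 + 1/5·π_2 + 2/5·π_3
  π_1 = 1/5·π_0 + 3/10·π_1 + 3/10·π_2 + 1/5·π_3
  π_2 = 1/5·π_0 + 2/5·π_1 + 3/10·π_2 + 3/10·π_3
  normalize: π_0 + π_1 + π_2 + π_3 = 1
Solving the linear system gives exactly π = [229/958, 245/958, 289/958, 195/958].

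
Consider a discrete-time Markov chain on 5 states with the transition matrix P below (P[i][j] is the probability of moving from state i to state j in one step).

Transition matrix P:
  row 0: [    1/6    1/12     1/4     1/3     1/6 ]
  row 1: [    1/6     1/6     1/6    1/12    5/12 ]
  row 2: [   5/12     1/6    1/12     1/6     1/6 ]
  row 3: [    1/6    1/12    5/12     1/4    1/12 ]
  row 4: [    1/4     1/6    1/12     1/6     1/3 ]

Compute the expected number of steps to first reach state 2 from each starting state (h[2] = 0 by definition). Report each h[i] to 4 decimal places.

First-step conditioning: h[2] = 0; for i ≠ 2, h[i] = 1 + Σ_k P[i][k]·h[k].
  h[0] = 1 + 1/6·h[0] + 1/12·h[1] + 1/3·h[3] + 1/6·h[4]
  h[1] = 1 + 1/6·h[0] + 1/6·h[1] + 1/12·h[3] + 5/12·h[4]
  h[3] = 1 + 1/6·h[0] + 1/12·h[1] + 1/4·h[3] + 1/12·h[4]
  h[4] = 1 + 1/4·h[0] + 1/6·h[1] + 1/6·h[3] + 1/3·h[4]
Solving the 4×4 linear system over states ≠ 2 gives exactly h = [2049/508, 2475/508, 0, 3387/1016, 5145/1016] (h[2] = 0 is the target).

h = [4.0335, 4.8720, 0.0000, 3.3337, 5.0640]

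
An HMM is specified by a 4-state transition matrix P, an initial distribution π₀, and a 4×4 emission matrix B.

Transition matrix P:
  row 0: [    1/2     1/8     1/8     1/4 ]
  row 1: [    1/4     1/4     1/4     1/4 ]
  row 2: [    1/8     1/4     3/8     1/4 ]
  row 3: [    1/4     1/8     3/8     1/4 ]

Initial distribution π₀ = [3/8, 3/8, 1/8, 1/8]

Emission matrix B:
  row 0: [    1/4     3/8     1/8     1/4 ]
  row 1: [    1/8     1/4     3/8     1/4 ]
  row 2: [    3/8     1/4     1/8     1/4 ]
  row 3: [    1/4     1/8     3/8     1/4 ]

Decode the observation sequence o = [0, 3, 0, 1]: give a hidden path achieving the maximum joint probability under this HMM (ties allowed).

t=0: δ = [9.375e-02, 4.688e-02, 4.688e-02, 3.125e-02]  (obs o_0=0)
t=1: δ = [1.172e-02, 2.930e-03, 4.395e-03, 5.859e-03]  ψ = [0, 0, 2, 0]  (obs o_1=3)
t=2: δ = [1.465e-03, 1.831e-04, 8.240e-04, 7.324e-04]  ψ = [0, 0, 3, 0]  (obs o_2=0)
t=3: δ = [2.747e-04, 5.150e-05, 7.725e-05, 4.578e-05]  ψ = [0, 2, 2, 0]  (obs o_3=1)
backtrack: best end state = 0; path = [0, 0, 0, 0]

path = [0, 0, 0, 0]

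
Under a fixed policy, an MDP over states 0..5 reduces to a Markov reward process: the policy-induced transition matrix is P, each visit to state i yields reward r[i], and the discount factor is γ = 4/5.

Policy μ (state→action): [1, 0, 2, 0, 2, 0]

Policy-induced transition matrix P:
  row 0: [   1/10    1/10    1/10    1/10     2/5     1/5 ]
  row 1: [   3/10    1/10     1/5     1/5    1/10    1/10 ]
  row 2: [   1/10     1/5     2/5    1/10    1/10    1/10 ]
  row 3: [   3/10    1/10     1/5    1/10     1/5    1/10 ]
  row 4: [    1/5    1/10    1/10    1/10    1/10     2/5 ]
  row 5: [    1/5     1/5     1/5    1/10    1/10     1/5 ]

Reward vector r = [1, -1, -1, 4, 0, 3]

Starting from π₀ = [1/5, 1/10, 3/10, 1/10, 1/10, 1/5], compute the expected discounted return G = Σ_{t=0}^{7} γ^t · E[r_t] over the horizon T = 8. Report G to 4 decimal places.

t=0: π = [0.2000, 0.1000, 0.3000, 0.1000, 0.1000, 0.2000], E[r] = 0.8000, γ^t·E[r] = 0.800000, running G = 0.800000
t=1: π = [0.1700, 0.1500, 0.2300, 0.1100, 0.1700, 0.1700], E[r] = 0.7400, γ^t·E[r] = 0.592000, running G = 1.392000
t=2: π = [0.1860, 0.1400, 0.2120, 0.1150, 0.1620, 0.1850], E[r] = 0.8490, γ^t·E[r] = 0.543360, running G = 1.935360
t=3: π = [0.1857, 0.1397, 0.2076, 0.1140, 0.1673, 0.1857], E[r] = 0.8515, γ^t·E[r] = 0.435968, running G = 2.371328
t=4: π = [0.1860, 0.1393, 0.2062, 0.1140, 0.1671, 0.1873], E[r] = 0.8584, γ^t·E[r] = 0.351584, running G = 2.722912
t=5: π = [0.1861, 0.1394, 0.2059, 0.1139, 0.1672, 0.1875], E[r] = 0.8590, γ^t·E[r] = 0.281465, running G = 3.004377
t=6: π = [0.1861, 0.1393, 0.2059, 0.1139, 0.1672, 0.1875], E[r] = 0.8592, γ^t·E[r] = 0.225243, running G = 3.229620
t=7: π = [0.1861, 0.1393, 0.2058, 0.1139, 0.1672, 0.1875], E[r] = 0.8593, γ^t·E[r] = 0.180206, running G = 3.409826

G = 3.4098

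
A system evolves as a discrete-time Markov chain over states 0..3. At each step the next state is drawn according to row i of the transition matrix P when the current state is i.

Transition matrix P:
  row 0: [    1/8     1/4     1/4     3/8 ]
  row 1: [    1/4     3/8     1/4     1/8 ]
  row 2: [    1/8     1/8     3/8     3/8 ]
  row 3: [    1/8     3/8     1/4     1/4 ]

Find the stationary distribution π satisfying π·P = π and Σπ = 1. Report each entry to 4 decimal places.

Balance equations π_j = Σ_i π_i·P[i][j]:
  π_0 = 1/8·π_0 + 1/4·π_1 + 1/8·π_2 + 1/8·π_3
  π_1 = 1/4·π_0 + 3/8·π_1 + 1/8·π_2 + 3/8·π_3
  π_2 = 1/4·π_0 + 1/4·π_1 + 3/8·π_2 + 1/4·π_3
  normalize: π_0 + π_1 + π_2 + π_3 = 1
Solving the linear system gives exactly π = [73/455, 129/455, 2/7, 123/455].

π = [0.1604, 0.2835, 0.2857, 0.2703]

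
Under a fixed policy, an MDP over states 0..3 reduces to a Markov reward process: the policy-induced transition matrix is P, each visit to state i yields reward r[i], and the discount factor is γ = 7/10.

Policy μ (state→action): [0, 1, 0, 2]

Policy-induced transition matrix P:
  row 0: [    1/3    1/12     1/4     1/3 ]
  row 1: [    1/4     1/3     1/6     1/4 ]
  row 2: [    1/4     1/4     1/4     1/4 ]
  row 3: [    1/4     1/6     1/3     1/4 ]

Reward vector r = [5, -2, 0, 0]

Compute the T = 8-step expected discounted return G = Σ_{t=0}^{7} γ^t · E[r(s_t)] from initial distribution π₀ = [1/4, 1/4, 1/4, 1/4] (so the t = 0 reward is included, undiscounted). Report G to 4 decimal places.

G = 2.7980

t=0: π = [0.2500, 0.2500, 0.2500, 0.2500], E[r] = 0.7500, γ^t·E[r] = 0.750000, running G = 0.750000
t=1: π = [0.2708, 0.2083, 0.2500, 0.2708], E[r] = 0.9375, γ^t·E[r] = 0.656250, running G = 1.406250
t=2: π = [0.2726, 0.1997, 0.2552, 0.2726], E[r] = 0.9635, γ^t·E[r] = 0.472135, running G = 1.878385
t=3: π = [0.2727, 0.1985, 0.2561, 0.2727], E[r] = 0.9666, γ^t·E[r] = 0.331537, running G = 2.209922
t=4: π = [0.2727, 0.1984, 0.2562, 0.2727], E[r] = 0.9669, γ^t·E[r] = 0.232154, running G = 2.442076
t=5: π = [0.2727, 0.1983, 0.2562, 0.2727], E[r] = 0.9669, γ^t·E[r] = 0.162513, running G = 2.604590
t=6: π = [0.2727, 0.1983, 0.2562, 0.2727], E[r] = 0.9669, γ^t·E[r] = 0.113760, running G = 2.718349
t=7: π = [0.2727, 0.1983, 0.2562, 0.2727], E[r] = 0.9669, γ^t·E[r] = 0.079632, running G = 2.797981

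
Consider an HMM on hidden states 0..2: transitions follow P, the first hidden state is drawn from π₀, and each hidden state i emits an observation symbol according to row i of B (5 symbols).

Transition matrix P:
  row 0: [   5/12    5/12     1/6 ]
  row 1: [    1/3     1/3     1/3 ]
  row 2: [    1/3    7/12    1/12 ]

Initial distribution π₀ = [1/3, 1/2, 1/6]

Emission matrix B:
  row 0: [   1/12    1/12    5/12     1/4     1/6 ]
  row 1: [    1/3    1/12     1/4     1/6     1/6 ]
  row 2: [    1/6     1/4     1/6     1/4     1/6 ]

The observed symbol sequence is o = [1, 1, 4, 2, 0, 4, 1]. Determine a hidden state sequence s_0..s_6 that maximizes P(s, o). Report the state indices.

t=0: δ = [2.778e-02, 4.167e-02, 4.167e-02]  (obs o_0=1)
t=1: δ = [1.157e-03, 2.025e-03, 3.472e-03]  ψ = [1, 2, 1]  (obs o_1=1)
t=2: δ = [1.929e-04, 3.376e-04, 1.125e-04]  ψ = [2, 2, 1]  (obs o_2=4)
t=3: δ = [4.689e-05, 2.813e-05, 1.875e-05]  ψ = [1, 1, 1]  (obs o_3=2)
t=4: δ = [1.628e-06, 6.512e-06, 1.563e-06]  ψ = [0, 0, 1]  (obs o_4=0)
t=5: δ = [3.618e-07, 3.618e-07, 3.618e-07]  ψ = [1, 1, 1]  (obs o_5=4)
t=6: δ = [1.256e-08, 1.759e-08, 3.015e-08]  ψ = [0, 2, 1]  (obs o_6=1)
backtrack: best end state = 2; path = [1, 2, 1, 0, 1, 1, 2]

path = [1, 2, 1, 0, 1, 1, 2]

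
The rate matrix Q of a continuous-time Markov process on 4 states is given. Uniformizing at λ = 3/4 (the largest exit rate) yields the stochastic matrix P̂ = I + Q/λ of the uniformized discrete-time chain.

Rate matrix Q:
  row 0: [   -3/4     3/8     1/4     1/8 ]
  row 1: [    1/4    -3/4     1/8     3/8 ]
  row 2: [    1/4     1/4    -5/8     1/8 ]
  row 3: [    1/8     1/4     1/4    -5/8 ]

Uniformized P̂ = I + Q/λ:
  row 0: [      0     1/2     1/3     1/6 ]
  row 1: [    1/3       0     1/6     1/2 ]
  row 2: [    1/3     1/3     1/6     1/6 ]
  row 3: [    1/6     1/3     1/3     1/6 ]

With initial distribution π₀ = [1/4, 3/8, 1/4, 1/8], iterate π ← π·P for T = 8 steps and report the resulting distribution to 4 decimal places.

π = [0.2175, 0.2773, 0.2462, 0.2590]

t=0: π = [0.2500, 0.3750, 0.2500, 0.1250]
t=1: π = [0.2292, 0.2500, 0.2292, 0.2917]
t=2: π = [0.2083, 0.2882, 0.2535, 0.2500]
t=3: π = [0.2222, 0.2720, 0.2431, 0.2627]
t=4: π = [0.2155, 0.2797, 0.2475, 0.2573]
t=5: π = [0.2186, 0.2760, 0.2455, 0.2599]
t=6: π = [0.2171, 0.2778, 0.2464, 0.2587]
t=7: π = [0.2178, 0.2769, 0.2460, 0.2593]
t=8: π = [0.2175, 0.2773, 0.2462, 0.2590]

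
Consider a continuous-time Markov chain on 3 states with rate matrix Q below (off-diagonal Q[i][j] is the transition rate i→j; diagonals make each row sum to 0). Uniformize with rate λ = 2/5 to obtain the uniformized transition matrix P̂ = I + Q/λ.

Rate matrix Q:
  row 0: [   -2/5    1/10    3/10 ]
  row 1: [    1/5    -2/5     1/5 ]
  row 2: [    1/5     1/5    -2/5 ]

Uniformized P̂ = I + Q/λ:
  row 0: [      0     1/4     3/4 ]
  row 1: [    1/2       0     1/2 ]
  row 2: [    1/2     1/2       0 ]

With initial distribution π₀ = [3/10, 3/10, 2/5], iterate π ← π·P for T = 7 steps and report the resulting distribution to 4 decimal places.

t=0: π = [0.3000, 0.3000, 0.4000]
t=1: π = [0.3500, 0.2750, 0.3750]
t=2: π = [0.3250, 0.2750, 0.4000]
t=3: π = [0.3375, 0.2813, 0.3813]
t=4: π = [0.3313, 0.2750, 0.3938]
t=5: π = [0.3344, 0.2797, 0.3859]
t=6: π = [0.3328, 0.2766, 0.3906]
t=7: π = [0.3336, 0.2785, 0.3879]

π = [0.3336, 0.2785, 0.3879]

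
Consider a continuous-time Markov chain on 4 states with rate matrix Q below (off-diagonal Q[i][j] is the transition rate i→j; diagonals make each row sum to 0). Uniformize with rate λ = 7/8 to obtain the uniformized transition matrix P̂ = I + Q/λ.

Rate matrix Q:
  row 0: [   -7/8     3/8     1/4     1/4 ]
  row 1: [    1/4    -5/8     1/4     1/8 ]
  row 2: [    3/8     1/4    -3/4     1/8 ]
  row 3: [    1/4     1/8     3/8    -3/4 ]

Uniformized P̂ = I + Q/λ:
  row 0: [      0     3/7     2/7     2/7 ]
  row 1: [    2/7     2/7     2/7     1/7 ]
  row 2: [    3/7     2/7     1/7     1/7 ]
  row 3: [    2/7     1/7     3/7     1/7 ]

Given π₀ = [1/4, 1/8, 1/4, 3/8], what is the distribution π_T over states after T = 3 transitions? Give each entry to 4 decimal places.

t=0: π = [0.2500, 0.1250, 0.2500, 0.3750]
t=1: π = [0.2500, 0.2679, 0.3036, 0.1786]
t=2: π = [0.2577, 0.2959, 0.2679, 0.1786]
t=3: π = [0.2504, 0.2970, 0.2730, 0.1797]

π = [0.2504, 0.2970, 0.2730, 0.1797]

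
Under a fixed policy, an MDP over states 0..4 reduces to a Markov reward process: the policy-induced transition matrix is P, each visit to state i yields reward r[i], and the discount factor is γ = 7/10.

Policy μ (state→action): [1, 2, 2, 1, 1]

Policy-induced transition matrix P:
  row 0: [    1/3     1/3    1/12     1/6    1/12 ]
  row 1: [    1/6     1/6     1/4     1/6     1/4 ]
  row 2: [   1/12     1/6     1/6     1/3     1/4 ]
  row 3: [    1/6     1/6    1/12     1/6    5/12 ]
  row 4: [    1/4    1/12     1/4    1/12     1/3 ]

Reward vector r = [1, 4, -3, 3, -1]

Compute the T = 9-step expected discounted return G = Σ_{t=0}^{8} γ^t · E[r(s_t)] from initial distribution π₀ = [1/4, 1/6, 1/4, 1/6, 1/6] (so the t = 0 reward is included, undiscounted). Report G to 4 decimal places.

t=0: π = [0.2500, 0.1667, 0.2500, 0.1667, 0.1667], E[r] = 0.5000, γ^t·E[r] = 0.500000, running G = 0.500000
t=1: π = [0.2014, 0.1944, 0.1597, 0.1944, 0.2500], E[r] = 0.8333, γ^t·E[r] = 0.583333, running G = 1.083333
t=2: π = [0.2078, 0.1794, 0.1707, 0.1725, 0.2697], E[r] = 0.6609, γ^t·E[r] = 0.323831, running G = 1.407164
t=3: π = [0.2095, 0.1788, 0.1724, 0.1726, 0.2666], E[r] = 0.6590, γ^t·E[r] = 0.226020, running G = 1.633184
t=4: π = [0.2094, 0.1794, 0.1719, 0.1732, 0.2661], E[r] = 0.6646, γ^t·E[r] = 0.159575, running G = 1.792759
t=5: π = [0.2094, 0.1794, 0.1719, 0.1732, 0.2661], E[r] = 0.6646, γ^t·E[r] = 0.111706, running G = 1.904465
t=6: π = [0.2094, 0.1794, 0.1719, 0.1731, 0.2661], E[r] = 0.6645, γ^t·E[r] = 0.078182, running G = 1.982646
t=7: π = [0.2094, 0.1794, 0.1719, 0.1731, 0.2661], E[r] = 0.6645, γ^t·E[r] = 0.054728, running G = 2.037374
t=8: π = [0.2094, 0.1794, 0.1719, 0.1731, 0.2661], E[r] = 0.6645, γ^t·E[r] = 0.038310, running G = 2.075684

G = 2.0757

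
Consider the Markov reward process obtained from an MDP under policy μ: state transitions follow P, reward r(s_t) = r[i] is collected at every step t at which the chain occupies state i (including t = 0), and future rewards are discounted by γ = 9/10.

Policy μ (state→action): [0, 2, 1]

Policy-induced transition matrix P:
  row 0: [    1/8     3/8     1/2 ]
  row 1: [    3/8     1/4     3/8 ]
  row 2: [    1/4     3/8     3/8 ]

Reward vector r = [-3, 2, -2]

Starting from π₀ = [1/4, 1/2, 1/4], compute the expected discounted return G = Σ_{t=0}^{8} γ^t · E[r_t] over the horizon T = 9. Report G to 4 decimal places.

t=0: π = [0.2500, 0.5000, 0.2500], E[r] = -0.2500, γ^t·E[r] = -0.250000, running G = -0.250000
t=1: π = [0.2813, 0.3125, 0.4063], E[r] = -1.0313, γ^t·E[r] = -0.928125, running G = -1.178125
t=2: π = [0.2539, 0.3359, 0.4102], E[r] = -0.9102, γ^t·E[r] = -0.737227, running G = -1.915352
t=3: π = [0.2603, 0.3330, 0.4067], E[r] = -0.9282, γ^t·E[r] = -0.676674, running G = -2.592026
t=4: π = [0.2591, 0.3334, 0.4075], E[r] = -0.9256, γ^t·E[r] = -0.607285, running G = -3.199311
t=5: π = [0.2593, 0.3333, 0.4074], E[r] = -0.9260, γ^t·E[r] = -0.546777, running G = -3.746088
t=6: π = [0.2593, 0.3333, 0.4074], E[r] = -0.9259, γ^t·E[r] = -0.492072, running G = -4.238160
t=7: π = [0.2593, 0.3333, 0.4074], E[r] = -0.9259, γ^t·E[r] = -0.442868, running G = -4.681028
t=8: π = [0.2593, 0.3333, 0.4074], E[r] = -0.9259, γ^t·E[r] = -0.398581, running G = -5.079608

G = -5.0796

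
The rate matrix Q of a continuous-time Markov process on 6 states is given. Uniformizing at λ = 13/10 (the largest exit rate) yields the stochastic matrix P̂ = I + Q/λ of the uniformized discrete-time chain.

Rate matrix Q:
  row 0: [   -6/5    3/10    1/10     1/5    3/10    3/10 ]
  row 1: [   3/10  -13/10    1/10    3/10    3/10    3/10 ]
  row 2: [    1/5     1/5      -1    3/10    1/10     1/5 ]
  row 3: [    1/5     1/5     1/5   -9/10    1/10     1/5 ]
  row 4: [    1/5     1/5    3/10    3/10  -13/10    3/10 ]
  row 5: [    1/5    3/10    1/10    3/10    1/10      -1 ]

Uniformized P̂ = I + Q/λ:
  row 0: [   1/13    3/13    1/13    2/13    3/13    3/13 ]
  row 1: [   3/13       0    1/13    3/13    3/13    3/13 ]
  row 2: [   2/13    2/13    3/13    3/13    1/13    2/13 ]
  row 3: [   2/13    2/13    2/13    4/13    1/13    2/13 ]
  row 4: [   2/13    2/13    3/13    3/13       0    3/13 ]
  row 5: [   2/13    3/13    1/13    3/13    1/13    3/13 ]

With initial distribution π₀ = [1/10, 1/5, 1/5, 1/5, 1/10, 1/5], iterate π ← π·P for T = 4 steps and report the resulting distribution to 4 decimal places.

t=0: π = [0.1000, 0.2000, 0.2000, 0.2000, 0.1000, 0.2000]
t=1: π = [0.1615, 0.1462, 0.1385, 0.2385, 0.1154, 0.2000]
t=2: π = [0.1527, 0.1592, 0.1343, 0.2367, 0.1154, 0.2018]
t=3: π = [0.1543, 0.1566, 0.1335, 0.2372, 0.1160, 0.2022]
t=4: π = [0.1540, 0.1572, 0.1336, 0.2371, 0.1158, 0.2022]

π = [0.1540, 0.1572, 0.1336, 0.2371, 0.1158, 0.2022]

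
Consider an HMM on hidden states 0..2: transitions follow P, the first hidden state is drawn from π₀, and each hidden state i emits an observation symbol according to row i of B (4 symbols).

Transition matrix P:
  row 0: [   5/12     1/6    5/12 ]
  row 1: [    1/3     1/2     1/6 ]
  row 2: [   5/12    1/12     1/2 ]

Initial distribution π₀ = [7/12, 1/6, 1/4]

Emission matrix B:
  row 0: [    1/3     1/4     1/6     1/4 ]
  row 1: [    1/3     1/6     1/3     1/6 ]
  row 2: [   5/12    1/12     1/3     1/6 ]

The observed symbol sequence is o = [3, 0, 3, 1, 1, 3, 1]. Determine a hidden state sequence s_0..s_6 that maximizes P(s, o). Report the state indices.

t=0: δ = [1.458e-01, 2.778e-02, 4.167e-02]  (obs o_0=3)
t=1: δ = [2.025e-02, 8.102e-03, 2.532e-02]  ψ = [0, 0, 0]  (obs o_1=0)
t=2: δ = [2.637e-03, 6.752e-04, 2.110e-03]  ψ = [2, 1, 2]  (obs o_2=3)
t=3: δ = [2.747e-04, 7.326e-05, 9.157e-05]  ψ = [0, 0, 0]  (obs o_3=1)
t=4: δ = [2.862e-05, 7.631e-06, 9.539e-06]  ψ = [0, 0, 0]  (obs o_4=1)
t=5: δ = [2.981e-06, 7.949e-07, 1.987e-06]  ψ = [0, 0, 0]  (obs o_5=3)
t=6: δ = [3.105e-07, 8.280e-08, 1.035e-07]  ψ = [0, 0, 0]  (obs o_6=1)
backtrack: best end state = 0; path = [0, 2, 0, 0, 0, 0, 0]

path = [0, 2, 0, 0, 0, 0, 0]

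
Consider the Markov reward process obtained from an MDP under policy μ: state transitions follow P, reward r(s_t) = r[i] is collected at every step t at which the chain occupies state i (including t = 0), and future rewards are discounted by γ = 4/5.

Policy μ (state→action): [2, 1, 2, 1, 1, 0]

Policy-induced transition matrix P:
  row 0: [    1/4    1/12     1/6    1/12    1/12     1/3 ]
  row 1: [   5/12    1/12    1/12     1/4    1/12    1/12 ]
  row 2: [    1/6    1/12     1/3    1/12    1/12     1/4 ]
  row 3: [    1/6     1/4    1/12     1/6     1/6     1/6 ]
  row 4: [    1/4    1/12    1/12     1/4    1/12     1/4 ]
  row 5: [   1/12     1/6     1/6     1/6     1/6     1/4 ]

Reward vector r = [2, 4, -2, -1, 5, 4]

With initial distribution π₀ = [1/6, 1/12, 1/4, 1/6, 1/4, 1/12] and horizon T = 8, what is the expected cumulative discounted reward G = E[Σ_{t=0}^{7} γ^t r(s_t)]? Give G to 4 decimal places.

t=0: π = [0.1667, 0.0833, 0.2500, 0.1667, 0.2500, 0.0833], E[r] = 1.5833, γ^t·E[r] = 1.583333, running G = 1.583333
t=1: π = [0.2153, 0.1181, 0.1667, 0.1597, 0.1042, 0.2361], E[r] = 1.8750, γ^t·E[r] = 1.500000, running G = 3.083333
t=2: π = [0.2031, 0.1296, 0.1626, 0.1534, 0.1163, 0.2350], E[r] = 1.9676, γ^t·E[r] = 1.259259, running G = 4.342593
t=3: π = [0.2061, 0.1285, 0.1605, 0.1567, 0.1157, 0.2325], E[r] = 1.9571, γ^t·E[r] = 1.002025, running G = 5.344617
t=4: π = [0.2062, 0.1288, 0.1600, 0.1565, 0.1158, 0.2327], E[r] = 1.9609, γ^t·E[r] = 0.803200, running G = 6.147817
t=5: π = [0.2063, 0.1288, 0.1599, 0.1565, 0.1158, 0.2327], E[r] = 1.9610, γ^t·E[r] = 0.642582, running G = 6.790399
t=6: π = [0.2063, 0.1288, 0.1599, 0.1565, 0.1158, 0.2327], E[r] = 1.9611, γ^t·E[r] = 0.514097, running G = 7.304496
t=7: π = [0.2063, 0.1288, 0.1599, 0.1565, 0.1158, 0.2327], E[r] = 1.9611, γ^t·E[r] = 0.411280, running G = 7.715776

G = 7.7158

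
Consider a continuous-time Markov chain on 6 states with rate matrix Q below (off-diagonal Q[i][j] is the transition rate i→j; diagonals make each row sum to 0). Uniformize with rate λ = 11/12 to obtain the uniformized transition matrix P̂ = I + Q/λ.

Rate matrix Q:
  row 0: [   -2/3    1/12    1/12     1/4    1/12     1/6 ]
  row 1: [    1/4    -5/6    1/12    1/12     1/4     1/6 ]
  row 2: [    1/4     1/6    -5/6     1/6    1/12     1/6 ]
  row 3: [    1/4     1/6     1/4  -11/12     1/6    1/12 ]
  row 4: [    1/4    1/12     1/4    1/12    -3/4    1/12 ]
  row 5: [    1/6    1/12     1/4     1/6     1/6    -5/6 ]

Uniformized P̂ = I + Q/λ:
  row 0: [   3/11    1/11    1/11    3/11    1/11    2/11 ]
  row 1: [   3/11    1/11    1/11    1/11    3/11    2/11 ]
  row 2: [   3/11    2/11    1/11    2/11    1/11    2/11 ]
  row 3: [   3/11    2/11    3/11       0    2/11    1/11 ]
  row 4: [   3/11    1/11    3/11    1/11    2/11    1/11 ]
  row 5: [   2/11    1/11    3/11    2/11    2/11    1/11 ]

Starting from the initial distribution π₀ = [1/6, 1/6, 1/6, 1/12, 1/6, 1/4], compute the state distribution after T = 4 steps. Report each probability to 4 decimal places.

π = [0.2599, 0.1204, 0.1723, 0.1527, 0.1535, 0.1411]

t=0: π = [0.1667, 0.1667, 0.1667, 0.0833, 0.1667, 0.2500]
t=1: π = [0.2500, 0.1136, 0.1818, 0.1515, 0.1667, 0.1364]
t=2: π = [0.2603, 0.1212, 0.1736, 0.1515, 0.1529, 0.1405]
t=3: π = [0.2600, 0.1205, 0.1718, 0.1530, 0.1534, 0.1414]
t=4: π = [0.2599, 0.1204, 0.1723, 0.1527, 0.1535, 0.1411]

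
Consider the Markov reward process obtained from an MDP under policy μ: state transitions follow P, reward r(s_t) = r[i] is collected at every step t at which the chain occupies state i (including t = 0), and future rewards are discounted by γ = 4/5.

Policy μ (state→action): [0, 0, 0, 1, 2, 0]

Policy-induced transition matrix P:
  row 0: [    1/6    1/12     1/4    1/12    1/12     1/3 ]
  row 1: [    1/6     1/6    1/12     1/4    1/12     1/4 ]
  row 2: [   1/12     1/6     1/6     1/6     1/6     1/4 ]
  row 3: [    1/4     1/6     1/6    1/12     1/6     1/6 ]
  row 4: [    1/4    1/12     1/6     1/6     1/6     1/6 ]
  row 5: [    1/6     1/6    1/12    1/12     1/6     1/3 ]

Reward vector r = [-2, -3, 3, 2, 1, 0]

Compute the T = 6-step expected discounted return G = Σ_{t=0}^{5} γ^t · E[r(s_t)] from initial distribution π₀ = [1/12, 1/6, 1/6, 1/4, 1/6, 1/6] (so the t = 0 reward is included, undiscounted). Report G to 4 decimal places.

t=0: π = [0.0833, 0.1667, 0.1667, 0.2500, 0.1667, 0.1667], E[r] = 0.5000, γ^t·E[r] = 0.500000, running G = 0.500000
t=1: π = [0.1875, 0.1458, 0.1458, 0.1389, 0.1458, 0.2361], E[r] = 0.0486, γ^t·E[r] = 0.038889, running G = 0.538889
t=2: π = [0.1782, 0.1389, 0.1505, 0.1319, 0.1389, 0.2616], E[r] = 0.0810, γ^t·E[r] = 0.051852, running G = 0.590741
t=3: π = [0.1767, 0.1402, 0.1481, 0.1306, 0.1402, 0.2641], E[r] = 0.0718, γ^t·E[r] = 0.036741, running G = 0.627481
t=4: π = [0.1769, 0.1403, 0.1477, 0.1307, 0.1403, 0.2642], E[r] = 0.0703, γ^t·E[r] = 0.028787, running G = 0.656268
t=5: π = [0.1769, 0.1402, 0.1477, 0.1307, 0.1402, 0.2642], E[r] = 0.0702, γ^t·E[r] = 0.022993, running G = 0.679262

G = 0.6793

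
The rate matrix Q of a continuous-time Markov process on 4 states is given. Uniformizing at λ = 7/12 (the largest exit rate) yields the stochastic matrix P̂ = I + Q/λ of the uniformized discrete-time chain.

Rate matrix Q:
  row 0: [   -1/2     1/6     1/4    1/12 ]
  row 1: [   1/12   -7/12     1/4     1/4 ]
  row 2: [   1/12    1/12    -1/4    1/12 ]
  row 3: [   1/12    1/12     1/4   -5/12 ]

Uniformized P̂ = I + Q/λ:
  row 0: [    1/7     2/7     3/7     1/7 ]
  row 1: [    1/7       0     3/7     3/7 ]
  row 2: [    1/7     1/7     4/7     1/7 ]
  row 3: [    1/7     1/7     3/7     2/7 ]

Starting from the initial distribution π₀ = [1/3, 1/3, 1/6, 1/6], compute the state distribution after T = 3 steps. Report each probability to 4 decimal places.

t=0: π = [0.3333, 0.3333, 0.1667, 0.1667]
t=1: π = [0.1429, 0.1429, 0.4524, 0.2619]
t=2: π = [0.1429, 0.1429, 0.4932, 0.2211]
t=3: π = [0.1429, 0.1429, 0.4990, 0.2153]

π = [0.1429, 0.1429, 0.4990, 0.2153]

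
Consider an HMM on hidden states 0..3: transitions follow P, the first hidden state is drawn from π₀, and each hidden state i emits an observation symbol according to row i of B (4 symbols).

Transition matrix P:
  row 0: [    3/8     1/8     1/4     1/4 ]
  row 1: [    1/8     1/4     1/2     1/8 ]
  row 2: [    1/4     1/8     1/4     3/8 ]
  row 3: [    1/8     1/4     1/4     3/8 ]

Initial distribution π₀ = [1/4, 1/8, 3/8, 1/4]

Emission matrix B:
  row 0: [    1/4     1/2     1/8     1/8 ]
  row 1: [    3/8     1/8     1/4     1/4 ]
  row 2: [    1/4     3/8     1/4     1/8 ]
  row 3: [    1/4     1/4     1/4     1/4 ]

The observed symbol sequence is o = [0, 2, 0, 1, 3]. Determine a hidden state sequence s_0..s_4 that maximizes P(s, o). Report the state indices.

path = [2, 3, 1, 2, 3]

t=0: δ = [6.250e-02, 4.688e-02, 9.375e-02, 6.250e-02]  (obs o_0=0)
t=1: δ = [2.930e-03, 3.906e-03, 5.859e-03, 8.789e-03]  ψ = [0, 3, 1, 2]  (obs o_1=2)
t=2: δ = [3.662e-04, 8.240e-04, 5.493e-04, 8.240e-04]  ψ = [2, 3, 3, 3]  (obs o_2=0)
t=3: δ = [6.866e-05, 2.575e-05, 1.545e-04, 7.725e-05]  ψ = [0, 1, 1, 3]  (obs o_3=1)
t=4: δ = [4.828e-06, 4.828e-06, 4.828e-06, 1.448e-05]  ψ = [2, 2, 2, 2]  (obs o_4=3)
backtrack: best end state = 3; path = [2, 3, 1, 2, 3]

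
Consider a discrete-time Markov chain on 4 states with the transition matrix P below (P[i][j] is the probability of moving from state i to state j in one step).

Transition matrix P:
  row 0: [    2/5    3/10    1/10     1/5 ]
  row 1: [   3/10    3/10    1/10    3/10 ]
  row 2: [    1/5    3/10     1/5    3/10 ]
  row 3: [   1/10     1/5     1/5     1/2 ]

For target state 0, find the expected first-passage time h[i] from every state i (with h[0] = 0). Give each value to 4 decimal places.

h = [0.0000, 4.7682, 5.2980, 6.0265]

First-step conditioning: h[0] = 0; for i ≠ 0, h[i] = 1 + Σ_k P[i][k]·h[k].
  h[1] = 1 + 3/10·h[1] + 1/10·h[2] + 3/10·h[3]
  h[2] = 1 + 3/10·h[1] + 1/5·h[2] + 3/10·h[3]
  h[3] = 1 + 1/5·h[1] + 1/5·h[2] + 1/2·h[3]
Solving the 3×3 linear system over states ≠ 0 gives exactly h = [0, 720/151, 800/151, 910/151] (h[0] = 0 is the target).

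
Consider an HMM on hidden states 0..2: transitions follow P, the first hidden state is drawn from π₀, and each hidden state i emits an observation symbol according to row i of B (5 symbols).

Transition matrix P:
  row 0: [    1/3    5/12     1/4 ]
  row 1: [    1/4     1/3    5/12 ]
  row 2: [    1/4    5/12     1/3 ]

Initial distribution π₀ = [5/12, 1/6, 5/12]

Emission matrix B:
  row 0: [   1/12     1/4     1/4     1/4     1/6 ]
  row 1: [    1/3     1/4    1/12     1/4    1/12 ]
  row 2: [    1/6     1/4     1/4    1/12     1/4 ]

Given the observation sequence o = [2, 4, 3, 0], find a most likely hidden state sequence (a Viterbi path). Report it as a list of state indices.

t=0: δ = [1.042e-01, 1.389e-02, 1.042e-01]  (obs o_0=2)
t=1: δ = [5.787e-03, 3.617e-03, 8.681e-03]  ψ = [0, 0, 2]  (obs o_1=4)
t=2: δ = [5.425e-04, 9.042e-04, 2.411e-04]  ψ = [2, 2, 2]  (obs o_2=3)
t=3: δ = [1.884e-05, 1.005e-04, 6.279e-05]  ψ = [1, 1, 1]  (obs o_3=0)
backtrack: best end state = 1; path = [2, 2, 1, 1]

path = [2, 2, 1, 1]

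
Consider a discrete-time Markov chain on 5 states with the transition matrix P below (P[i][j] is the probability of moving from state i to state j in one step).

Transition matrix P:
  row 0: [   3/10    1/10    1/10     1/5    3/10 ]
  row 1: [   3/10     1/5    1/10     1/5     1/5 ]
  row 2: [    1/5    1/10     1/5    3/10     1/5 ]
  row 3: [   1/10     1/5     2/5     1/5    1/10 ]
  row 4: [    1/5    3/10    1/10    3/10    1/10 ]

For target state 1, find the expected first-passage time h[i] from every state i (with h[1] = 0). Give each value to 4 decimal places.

h = [6.1454, 0.0000, 6.2204, 5.7646, 5.0894]

First-step conditioning: h[1] = 0; for i ≠ 1, h[i] = 1 + Σ_k P[i][k]·h[k].
  h[0] = 1 + 3/10·h[0] + 1/10·h[2] + 1/5·h[3] + 3/10·h[4]
  h[2] = 1 + 1/5·h[0] + 1/5·h[2] + 3/10·h[3] + 1/5·h[4]
  h[3] = 1 + 1/10·h[0] + 2/5·h[2] + 1/5·h[3] + 1/10·h[4]
  h[4] = 1 + 1/5·h[0] + 1/10·h[2] + 3/10·h[3] + 1/10·h[4]
Solving the 4×4 linear system over states ≠ 1 gives exactly h = [10650/1733, 0, 10780/1733, 9990/1733, 8820/1733] (h[1] = 0 is the target).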